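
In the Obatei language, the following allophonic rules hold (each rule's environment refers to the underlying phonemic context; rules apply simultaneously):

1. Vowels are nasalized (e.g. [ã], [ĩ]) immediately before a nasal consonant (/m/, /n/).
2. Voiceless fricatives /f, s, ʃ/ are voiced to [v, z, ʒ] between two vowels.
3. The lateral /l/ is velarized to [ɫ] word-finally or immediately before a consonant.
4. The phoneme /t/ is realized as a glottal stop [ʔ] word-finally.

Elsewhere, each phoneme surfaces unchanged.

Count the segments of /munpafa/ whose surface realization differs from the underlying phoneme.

2

Segments that undergo a rule: /u/ → [ũ] (rule 1); /f/ → [v] (rule 2).
All other segments surface unchanged.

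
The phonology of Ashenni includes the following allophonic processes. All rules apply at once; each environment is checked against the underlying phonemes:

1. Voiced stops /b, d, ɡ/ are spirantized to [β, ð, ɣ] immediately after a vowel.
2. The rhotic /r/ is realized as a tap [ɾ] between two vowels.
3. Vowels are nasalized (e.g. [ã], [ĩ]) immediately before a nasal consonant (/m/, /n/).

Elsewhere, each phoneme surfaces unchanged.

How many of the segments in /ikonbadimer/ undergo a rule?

3

Segments that undergo a rule: /o/ → [õ] (rule 3); /d/ → [ð] (rule 1); /i/ → [ĩ] (rule 3).
All other segments surface unchanged.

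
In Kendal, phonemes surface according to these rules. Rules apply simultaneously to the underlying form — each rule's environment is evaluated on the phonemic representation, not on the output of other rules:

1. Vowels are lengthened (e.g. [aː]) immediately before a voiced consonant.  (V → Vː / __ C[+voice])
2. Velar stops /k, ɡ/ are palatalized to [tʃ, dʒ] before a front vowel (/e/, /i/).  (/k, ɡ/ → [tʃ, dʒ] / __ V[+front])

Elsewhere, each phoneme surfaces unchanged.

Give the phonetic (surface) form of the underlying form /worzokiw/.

/w/ (word-initial): no rule targets it → [w].
/o/ (between /w/ and /r/): before a voiced consonant, so rule 1 applies → [oː].
/r/ (between /o/ and /z/): no rule targets it → [r].
/z/ (between /r/ and /o/): no rule targets it → [z].
/o/ — between /z/ and /k/; rule 1 does not apply here → [o].
/k/ (between /o/ and /i/): before a front vowel, so rule 2 applies → [tʃ].
/i/ (between /k/ and /w/): before a voiced consonant, so rule 1 applies → [iː].
/w/ — not in any rule's target class → [w].

[woːrzotʃiːw]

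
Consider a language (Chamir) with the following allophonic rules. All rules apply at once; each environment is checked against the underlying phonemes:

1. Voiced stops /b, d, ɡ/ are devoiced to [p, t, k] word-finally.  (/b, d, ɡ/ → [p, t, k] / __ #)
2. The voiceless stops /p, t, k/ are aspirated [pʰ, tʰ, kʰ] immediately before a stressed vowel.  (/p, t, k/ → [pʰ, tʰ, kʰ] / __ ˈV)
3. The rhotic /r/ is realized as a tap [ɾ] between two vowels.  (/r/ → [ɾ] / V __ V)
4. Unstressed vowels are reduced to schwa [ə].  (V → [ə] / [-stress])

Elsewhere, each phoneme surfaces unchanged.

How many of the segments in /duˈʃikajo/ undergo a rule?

Segments that undergo a rule: /u/ → [ə] (rule 4); /a/ → [ə] (rule 4); /o/ → [ə] (rule 4).
All other segments surface unchanged.

3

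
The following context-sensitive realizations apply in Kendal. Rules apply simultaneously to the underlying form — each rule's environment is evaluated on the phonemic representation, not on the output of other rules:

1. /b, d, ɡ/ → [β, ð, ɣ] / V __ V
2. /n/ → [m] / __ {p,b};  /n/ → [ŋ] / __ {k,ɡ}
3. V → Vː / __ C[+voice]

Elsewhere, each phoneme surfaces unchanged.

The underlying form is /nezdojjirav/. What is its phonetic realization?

[neːzdoːjjiːraːv]

/n/ (word-initial): rule 2 targets it, but not before a labial or velar stop → unchanged [n].
/e/ meets the environment for rule 3 (before a voiced consonant) → [eː].
/z/ stays [z].
/d/ (between /z/ and /o/) fails the environment for rule 1, so it stays [d].
/o/ (between /d/ and /j/) occurs before a voiced consonant → [oː] by rule 3.
/j/ (between /o/ and /j/) is unaffected → [j].
/j/ — not in any rule's target class → [j].
/i/ (between /j/ and /r/): before a voiced consonant, so rule 3 applies → [iː].
/r/ (between /i/ and /a/) is unaffected → [r].
Rule 3 applies to /a/ (between /r/ and /v/: before a voiced consonant) → [aː].
/v/ (word-final) is unaffected → [v].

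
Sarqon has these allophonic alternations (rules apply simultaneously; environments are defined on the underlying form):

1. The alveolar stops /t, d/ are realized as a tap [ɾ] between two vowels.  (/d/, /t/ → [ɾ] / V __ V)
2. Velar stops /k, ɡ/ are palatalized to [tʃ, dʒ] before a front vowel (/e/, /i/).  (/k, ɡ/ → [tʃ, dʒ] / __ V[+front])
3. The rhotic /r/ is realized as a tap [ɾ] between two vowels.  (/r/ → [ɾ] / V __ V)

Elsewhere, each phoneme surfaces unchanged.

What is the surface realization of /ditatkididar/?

[diɾattʃiɾiɾar]

/d/ (word-initial): rule 1 targets it, but not between two vowels → unchanged [d].
/i/ — not in any rule's target class → [i].
/t/ — between /i/ and /a/, between two vowels — surfaces as [ɾ] (rule 1).
/a/ (between /t/ and /t/) is unaffected → [a].
/t/ (between /a/ and /k/) is in the target of rule 1 but the environment (between two vowels) is not met → [t].
/k/ (between /t/ and /i/): before a front vowel, so rule 2 applies → [tʃ].
/i/ stays [i].
/d/ (between /i/ and /i/): between two vowels, so rule 1 applies → [ɾ].
/i/ (between /d/ and /d/) is unaffected → [i].
/d/ (between /i/ and /a/): between two vowels, so rule 1 applies → [ɾ].
/a/ (between /d/ and /r/): no rule targets it → [a].
/r/ (word-final) is in the target of rule 3 but the environment (between two vowels) is not met → [r].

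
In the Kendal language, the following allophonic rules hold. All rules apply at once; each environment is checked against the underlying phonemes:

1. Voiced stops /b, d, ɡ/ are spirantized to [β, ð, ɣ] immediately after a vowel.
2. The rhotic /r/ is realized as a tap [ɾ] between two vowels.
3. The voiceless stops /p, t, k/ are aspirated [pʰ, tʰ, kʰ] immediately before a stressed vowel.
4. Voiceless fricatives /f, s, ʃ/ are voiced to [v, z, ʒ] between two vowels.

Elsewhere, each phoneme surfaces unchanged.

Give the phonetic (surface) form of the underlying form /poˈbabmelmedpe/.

[poˈβaβmelmeðpe]

/p/ (word-initial) is in the target of rule 3 but the environment (immediately before a stressed vowel) is not met → [p].
/o/ stays [o].
/b/ (between /o/ and /a/): immediately after a vowel, so rule 1 applies → [β].
/a/ (between /b/ and /b/) is unaffected → [a].
/b/ (between /a/ and /m/) occurs immediately after a vowel → [β] by rule 1.
/m/ (between /b/ and /e/) is unaffected → [m].
/e/ (between /m/ and /l/): no rule targets it → [e].
/l/ stays [l].
/m/ (between /l/ and /e/) is unaffected → [m].
/e/ — not in any rule's target class → [e].
/d/ (between /e/ and /p/): immediately after a vowel, so rule 1 applies → [ð].
/p/ (between /d/ and /e/) fails the environment for rule 3, so it stays [p].
/e/ (word-final): no rule targets it → [e].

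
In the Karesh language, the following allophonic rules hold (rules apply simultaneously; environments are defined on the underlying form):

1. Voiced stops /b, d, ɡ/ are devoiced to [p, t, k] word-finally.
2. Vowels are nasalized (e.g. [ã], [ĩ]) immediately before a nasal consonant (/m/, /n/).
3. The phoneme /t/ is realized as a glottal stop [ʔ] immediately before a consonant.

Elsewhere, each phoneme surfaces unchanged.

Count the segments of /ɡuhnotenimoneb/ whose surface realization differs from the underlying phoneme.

Segments that undergo a rule: /e/ → [ẽ] (rule 2); /i/ → [ĩ] (rule 2); /o/ → [õ] (rule 2); /b/ → [p] (rule 1).
All other segments surface unchanged.

4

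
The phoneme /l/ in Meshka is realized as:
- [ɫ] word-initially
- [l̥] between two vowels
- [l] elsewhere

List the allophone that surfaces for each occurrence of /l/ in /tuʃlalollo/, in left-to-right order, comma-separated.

[l], [l̥], [l], [l]

Occurrence 1 (position 4): no conditioning environment matches → elsewhere allophone [l].
Occurrence 2 (position 6): between two vowels → [l̥].
Occurrence 3 (position 8): no conditioning environment matches → elsewhere allophone [l].
Occurrence 4 (position 9): no conditioning environment matches → elsewhere allophone [l].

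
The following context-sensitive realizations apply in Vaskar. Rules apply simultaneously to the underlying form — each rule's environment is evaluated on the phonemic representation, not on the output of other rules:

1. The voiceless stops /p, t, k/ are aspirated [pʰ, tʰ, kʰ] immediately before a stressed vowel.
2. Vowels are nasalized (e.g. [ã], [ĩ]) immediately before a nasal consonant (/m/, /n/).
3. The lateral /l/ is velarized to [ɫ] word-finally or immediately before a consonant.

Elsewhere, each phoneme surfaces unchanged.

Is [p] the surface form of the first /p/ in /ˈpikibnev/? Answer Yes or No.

No

/p/ (word-initial) occurs immediately before a stressed vowel → [pʰ] by rule 1.
The actual realization is [pʰ], not [p].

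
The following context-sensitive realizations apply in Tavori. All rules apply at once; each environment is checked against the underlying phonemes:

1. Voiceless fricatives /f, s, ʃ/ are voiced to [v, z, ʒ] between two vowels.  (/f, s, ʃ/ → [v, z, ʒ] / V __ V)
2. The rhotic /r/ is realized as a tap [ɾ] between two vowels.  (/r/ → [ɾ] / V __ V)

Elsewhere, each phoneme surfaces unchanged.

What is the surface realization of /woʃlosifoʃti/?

/ʃ/ (between /o/ and /l/) fails the environment for rule 1, so it stays [ʃ].
/s/ meets the environment for rule 1 (between two vowels) → [z].
/f/ — between /i/ and /o/, between two vowels — surfaces as [v] (rule 1).
/ʃ/ — between /o/ and /t/; rule 1 does not apply here → [ʃ].

[woʃlozivoʃti]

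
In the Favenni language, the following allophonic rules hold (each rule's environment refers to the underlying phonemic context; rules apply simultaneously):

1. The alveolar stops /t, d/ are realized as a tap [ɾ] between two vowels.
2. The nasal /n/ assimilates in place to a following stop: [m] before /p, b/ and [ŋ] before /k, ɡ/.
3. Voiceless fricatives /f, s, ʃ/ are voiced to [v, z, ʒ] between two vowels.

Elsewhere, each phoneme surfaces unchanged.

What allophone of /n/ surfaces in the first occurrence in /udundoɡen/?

[n]

/n/ (between /u/ and /d/) is in the target of rule 2 but the environment (before a labial or velar stop) is not met → [n].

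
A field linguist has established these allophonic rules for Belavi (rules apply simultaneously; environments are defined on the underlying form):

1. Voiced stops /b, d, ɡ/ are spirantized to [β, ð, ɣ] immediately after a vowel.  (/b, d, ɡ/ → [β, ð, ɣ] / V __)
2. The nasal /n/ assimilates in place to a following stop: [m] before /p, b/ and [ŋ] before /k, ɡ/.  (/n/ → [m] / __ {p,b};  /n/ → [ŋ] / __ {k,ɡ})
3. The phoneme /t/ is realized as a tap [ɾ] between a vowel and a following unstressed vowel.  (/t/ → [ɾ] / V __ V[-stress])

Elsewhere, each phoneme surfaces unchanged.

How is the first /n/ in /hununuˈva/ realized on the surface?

[n]

/n/ — between /u/ and /u/; rule 2 does not apply here → [n].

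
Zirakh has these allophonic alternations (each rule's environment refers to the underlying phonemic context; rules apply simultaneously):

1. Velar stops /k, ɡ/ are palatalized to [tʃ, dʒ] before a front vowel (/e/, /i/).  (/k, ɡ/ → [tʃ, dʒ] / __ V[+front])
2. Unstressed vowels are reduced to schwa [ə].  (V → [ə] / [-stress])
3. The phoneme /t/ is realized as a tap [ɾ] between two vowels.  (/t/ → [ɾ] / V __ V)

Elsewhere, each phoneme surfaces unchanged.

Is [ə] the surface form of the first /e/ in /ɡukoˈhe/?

/e/ (word-final): rule 2 targets it, but not in an unstressed syllable → unchanged [e].
The actual realization is [e], not [ə].

No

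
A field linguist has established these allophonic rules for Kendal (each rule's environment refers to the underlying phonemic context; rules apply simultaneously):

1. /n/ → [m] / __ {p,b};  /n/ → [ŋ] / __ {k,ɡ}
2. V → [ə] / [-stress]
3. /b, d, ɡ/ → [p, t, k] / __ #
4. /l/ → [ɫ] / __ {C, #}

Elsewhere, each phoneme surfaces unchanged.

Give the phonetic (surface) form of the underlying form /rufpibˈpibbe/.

[rəfpəbˈpibbə]

/u/ — between /r/ and /f/, in an unstressed syllable — surfaces as [ə] (rule 2).
/i/ (between /p/ and /b/): in an unstressed syllable, so rule 2 applies → [ə].
/b/ (between /i/ and /p/) fails the environment for rule 3, so it stays [b].
/i/ (between /p/ and /b/) is in the target of rule 2 but the environment (in an unstressed syllable) is not met → [i].
/b/ (between /i/ and /b/): rule 3 targets it, but not word-finally → unchanged [b].
/b/ (between /b/ and /e/): rule 3 targets it, but not word-finally → unchanged [b].
Rule 2 applies to /e/ (word-final: in an unstressed syllable) → [ə].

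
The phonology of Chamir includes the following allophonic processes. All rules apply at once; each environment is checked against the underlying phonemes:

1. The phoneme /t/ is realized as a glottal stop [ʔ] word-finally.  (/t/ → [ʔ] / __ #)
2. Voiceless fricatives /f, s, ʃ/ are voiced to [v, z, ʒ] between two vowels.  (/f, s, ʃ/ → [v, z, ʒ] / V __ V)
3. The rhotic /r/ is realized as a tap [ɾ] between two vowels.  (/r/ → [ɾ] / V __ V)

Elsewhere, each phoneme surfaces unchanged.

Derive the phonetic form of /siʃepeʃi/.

/s/ — word-initial; rule 2 does not apply here → [s].
/i/ (between /s/ and /ʃ/) is unaffected → [i].
Rule 2 applies to /ʃ/ (between /i/ and /e/: between two vowels) → [ʒ].
/e/ (between /ʃ/ and /p/): no rule targets it → [e].
/p/ — not in any rule's target class → [p].
/e/ (between /p/ and /ʃ/): no rule targets it → [e].
/ʃ/ (between /e/ and /i/): between two vowels, so rule 2 applies → [ʒ].
/i/ stays [i].

[siʒepeʒi]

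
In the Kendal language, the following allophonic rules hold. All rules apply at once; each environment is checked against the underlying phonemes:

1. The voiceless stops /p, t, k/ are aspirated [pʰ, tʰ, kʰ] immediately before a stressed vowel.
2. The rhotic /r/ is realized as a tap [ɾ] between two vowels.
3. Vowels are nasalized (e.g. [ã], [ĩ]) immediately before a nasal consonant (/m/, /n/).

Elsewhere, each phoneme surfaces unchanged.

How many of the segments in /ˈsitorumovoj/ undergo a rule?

2

Segments that undergo a rule: /r/ → [ɾ] (rule 2); /u/ → [ũ] (rule 3).
All other segments surface unchanged.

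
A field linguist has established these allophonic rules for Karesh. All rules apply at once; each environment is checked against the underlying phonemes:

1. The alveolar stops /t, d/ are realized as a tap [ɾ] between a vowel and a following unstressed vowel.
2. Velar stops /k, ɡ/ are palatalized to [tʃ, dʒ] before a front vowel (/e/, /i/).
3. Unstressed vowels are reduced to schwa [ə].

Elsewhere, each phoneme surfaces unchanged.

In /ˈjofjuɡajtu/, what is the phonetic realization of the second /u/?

[ə]

/u/ — word-final, in an unstressed syllable — surfaces as [ə] (rule 3).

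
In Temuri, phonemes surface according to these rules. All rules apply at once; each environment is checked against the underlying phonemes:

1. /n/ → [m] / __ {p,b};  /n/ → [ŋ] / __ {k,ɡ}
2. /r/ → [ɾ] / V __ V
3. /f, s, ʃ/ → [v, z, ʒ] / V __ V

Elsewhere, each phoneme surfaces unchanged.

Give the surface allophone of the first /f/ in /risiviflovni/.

/f/ (between /i/ and /l/) fails the environment for rule 3, so it stays [f].

[f]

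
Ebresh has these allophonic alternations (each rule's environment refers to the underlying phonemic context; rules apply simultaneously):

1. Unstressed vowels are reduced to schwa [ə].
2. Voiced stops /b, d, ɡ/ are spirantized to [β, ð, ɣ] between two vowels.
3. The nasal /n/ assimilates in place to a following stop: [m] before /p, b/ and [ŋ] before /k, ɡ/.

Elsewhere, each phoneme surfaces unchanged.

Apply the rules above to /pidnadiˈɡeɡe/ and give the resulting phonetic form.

[pədnəðəˈɣeɣə]

/p/ — not in any rule's target class → [p].
/i/ — between /p/ and /d/, in an unstressed syllable — surfaces as [ə] (rule 1).
/d/ (between /i/ and /n/): rule 2 targets it, but not between two vowels → unchanged [d].
/n/ — between /d/ and /a/; rule 3 does not apply here → [n].
/a/ (between /n/ and /d/) occurs in an unstressed syllable → [ə] by rule 1.
Rule 2 applies to /d/ (between /a/ and /i/: between two vowels) → [ð].
/i/ (between /d/ and /ɡ/) occurs in an unstressed syllable → [ə] by rule 1.
/ɡ/ (between /i/ and /e/) occurs between two vowels → [ɣ] by rule 2.
/e/ (between /ɡ/ and /ɡ/) fails the environment for rule 1, so it stays [e].
/ɡ/ meets the environment for rule 2 (between two vowels) → [ɣ].
/e/ meets the environment for rule 1 (in an unstressed syllable) → [ə].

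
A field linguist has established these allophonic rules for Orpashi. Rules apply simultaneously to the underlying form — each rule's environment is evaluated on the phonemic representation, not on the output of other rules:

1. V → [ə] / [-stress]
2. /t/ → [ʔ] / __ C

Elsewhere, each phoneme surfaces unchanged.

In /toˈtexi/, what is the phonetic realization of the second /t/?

[t]

/t/ (between /o/ and /e/): rule 2 targets it, but not immediately before a consonant → unchanged [t].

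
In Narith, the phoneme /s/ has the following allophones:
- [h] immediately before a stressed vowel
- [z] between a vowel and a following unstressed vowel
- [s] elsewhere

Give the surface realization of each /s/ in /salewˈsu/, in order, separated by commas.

[s], [h]

Occurrence 1 (position 1): no conditioning environment matches → elsewhere allophone [s].
Occurrence 2 (position 6): immediately before a stressed vowel → [h].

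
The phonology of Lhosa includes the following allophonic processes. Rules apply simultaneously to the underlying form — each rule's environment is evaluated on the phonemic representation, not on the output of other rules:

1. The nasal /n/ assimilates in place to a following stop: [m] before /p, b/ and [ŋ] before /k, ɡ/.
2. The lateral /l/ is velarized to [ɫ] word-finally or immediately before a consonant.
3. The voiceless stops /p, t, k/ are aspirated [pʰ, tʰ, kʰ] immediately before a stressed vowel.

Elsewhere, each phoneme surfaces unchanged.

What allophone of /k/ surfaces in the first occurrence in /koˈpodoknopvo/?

/k/ (word-initial) is in the target of rule 3 but the environment (immediately before a stressed vowel) is not met → [k].

[k]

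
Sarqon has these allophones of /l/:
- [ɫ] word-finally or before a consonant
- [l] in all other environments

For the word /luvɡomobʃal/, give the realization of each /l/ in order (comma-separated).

Occurrence 1 (position 1): no conditioning environment matches → elsewhere allophone [l].
Occurrence 2 (position 11): word-finally or before a consonant → [ɫ].

[l], [ɫ]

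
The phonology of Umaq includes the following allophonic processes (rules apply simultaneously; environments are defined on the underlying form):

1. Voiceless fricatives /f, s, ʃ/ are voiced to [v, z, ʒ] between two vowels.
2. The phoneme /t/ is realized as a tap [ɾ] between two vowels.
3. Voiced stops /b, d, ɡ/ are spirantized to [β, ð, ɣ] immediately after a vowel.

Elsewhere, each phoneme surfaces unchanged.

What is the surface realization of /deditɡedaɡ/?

[deðitɡeðaɣ]

/d/ — word-initial; rule 3 does not apply here → [d].
/e/ (between /d/ and /d/): no rule targets it → [e].
Rule 3 applies to /d/ (between /e/ and /i/: immediately after a vowel) → [ð].
/i/ stays [i].
/t/ (between /i/ and /ɡ/) fails the environment for rule 2, so it stays [t].
/ɡ/ — between /t/ and /e/; rule 3 does not apply here → [ɡ].
/e/ (between /ɡ/ and /d/): no rule targets it → [e].
/d/ — between /e/ and /a/, immediately after a vowel — surfaces as [ð] (rule 3).
/a/ — not in any rule's target class → [a].
/ɡ/ (word-final) occurs immediately after a vowel → [ɣ] by rule 3.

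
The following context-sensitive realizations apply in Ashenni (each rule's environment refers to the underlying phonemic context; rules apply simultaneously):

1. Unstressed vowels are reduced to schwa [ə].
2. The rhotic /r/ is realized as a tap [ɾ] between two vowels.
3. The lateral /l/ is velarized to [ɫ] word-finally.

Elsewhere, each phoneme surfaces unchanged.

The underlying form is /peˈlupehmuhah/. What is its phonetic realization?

/p/ (word-initial): no rule targets it → [p].
/e/ — between /p/ and /l/, in an unstressed syllable — surfaces as [ə] (rule 1).
/l/ (between /e/ and /u/) fails the environment for rule 3, so it stays [l].
/u/ (between /l/ and /p/) fails the environment for rule 1, so it stays [u].
/p/ — not in any rule's target class → [p].
/e/ (between /p/ and /h/) occurs in an unstressed syllable → [ə] by rule 1.
/h/ (between /e/ and /m/) is unaffected → [h].
/m/ — not in any rule's target class → [m].
/u/ (between /m/ and /h/): in an unstressed syllable, so rule 1 applies → [ə].
/h/ — not in any rule's target class → [h].
/a/ (between /h/ and /h/): in an unstressed syllable, so rule 1 applies → [ə].
/h/ — not in any rule's target class → [h].

[pəˈlupəhməhəh]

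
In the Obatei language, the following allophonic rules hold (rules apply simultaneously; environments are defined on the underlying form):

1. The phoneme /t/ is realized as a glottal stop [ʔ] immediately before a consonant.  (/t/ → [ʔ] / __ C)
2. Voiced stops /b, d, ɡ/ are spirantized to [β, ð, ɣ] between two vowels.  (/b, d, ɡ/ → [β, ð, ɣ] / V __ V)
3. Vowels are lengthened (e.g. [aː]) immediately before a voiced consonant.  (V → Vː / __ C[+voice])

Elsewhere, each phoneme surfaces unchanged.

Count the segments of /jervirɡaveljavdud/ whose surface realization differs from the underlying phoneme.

6

Segments that undergo a rule: /e/ → [eː] (rule 3); /i/ → [iː] (rule 3); /a/ → [aː] (rule 3); /e/ → [eː] (rule 3); /a/ → [aː] (rule 3); /u/ → [uː] (rule 3).
All other segments surface unchanged.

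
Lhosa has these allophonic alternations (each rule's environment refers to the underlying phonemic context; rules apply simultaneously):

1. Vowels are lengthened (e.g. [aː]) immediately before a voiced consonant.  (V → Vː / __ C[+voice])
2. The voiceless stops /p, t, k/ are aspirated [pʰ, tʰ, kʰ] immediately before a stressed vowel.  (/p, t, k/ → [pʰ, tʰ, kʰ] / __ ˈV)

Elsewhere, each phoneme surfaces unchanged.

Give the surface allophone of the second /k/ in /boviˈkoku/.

/k/ — between /o/ and /u/; rule 2 does not apply here → [k].

[k]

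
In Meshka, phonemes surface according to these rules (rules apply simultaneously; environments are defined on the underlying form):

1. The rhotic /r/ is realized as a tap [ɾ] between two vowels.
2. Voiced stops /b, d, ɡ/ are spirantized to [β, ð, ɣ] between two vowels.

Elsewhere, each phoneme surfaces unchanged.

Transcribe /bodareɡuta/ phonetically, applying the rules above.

[boðaɾeɣuta]

/b/ (word-initial) fails the environment for rule 2, so it stays [b].
/o/ (between /b/ and /d/) is unaffected → [o].
Rule 2 applies to /d/ (between /o/ and /a/: between two vowels) → [ð].
/a/ — not in any rule's target class → [a].
/r/ (between /a/ and /e/): between two vowels, so rule 1 applies → [ɾ].
/e/ stays [e].
/ɡ/ — between /e/ and /u/, between two vowels — surfaces as [ɣ] (rule 2).
/u/ (between /ɡ/ and /t/): no rule targets it → [u].
/t/ (between /u/ and /a/): no rule targets it → [t].
/a/ — not in any rule's target class → [a].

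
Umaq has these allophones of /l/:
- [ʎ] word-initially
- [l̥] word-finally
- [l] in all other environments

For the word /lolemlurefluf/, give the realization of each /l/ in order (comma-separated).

Occurrence 1 (position 1): word-initially → [ʎ].
Occurrence 2 (position 3): no conditioning environment matches → elsewhere allophone [l].
Occurrence 3 (position 6): no conditioning environment matches → elsewhere allophone [l].
Occurrence 4 (position 11): no conditioning environment matches → elsewhere allophone [l].

[ʎ], [l], [l], [l]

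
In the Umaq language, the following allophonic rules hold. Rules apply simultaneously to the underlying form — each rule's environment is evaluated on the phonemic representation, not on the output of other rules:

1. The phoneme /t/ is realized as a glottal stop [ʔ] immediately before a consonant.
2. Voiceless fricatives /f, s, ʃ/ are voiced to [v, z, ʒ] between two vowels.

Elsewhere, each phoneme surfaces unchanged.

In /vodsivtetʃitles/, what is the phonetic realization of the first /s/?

[s]

/s/ (between /d/ and /i/): rule 2 targets it, but not between two vowels → unchanged [s].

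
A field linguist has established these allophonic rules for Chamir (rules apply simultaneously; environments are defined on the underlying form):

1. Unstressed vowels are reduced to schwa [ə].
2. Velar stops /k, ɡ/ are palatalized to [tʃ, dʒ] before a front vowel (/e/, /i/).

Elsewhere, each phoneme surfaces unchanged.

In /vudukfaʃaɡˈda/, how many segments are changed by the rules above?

Segments that undergo a rule: /u/ → [ə] (rule 1); /u/ → [ə] (rule 1); /a/ → [ə] (rule 1); /a/ → [ə] (rule 1).
All other segments surface unchanged.

4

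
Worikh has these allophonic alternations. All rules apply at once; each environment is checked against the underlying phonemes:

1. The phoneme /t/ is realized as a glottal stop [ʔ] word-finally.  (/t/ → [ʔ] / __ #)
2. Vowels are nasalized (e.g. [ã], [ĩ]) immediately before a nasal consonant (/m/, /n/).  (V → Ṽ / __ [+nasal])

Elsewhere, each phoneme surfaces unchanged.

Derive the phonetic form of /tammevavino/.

/t/ (word-initial) is in the target of rule 1 but the environment (word-finally) is not met → [t].
Rule 2 applies to /a/ (between /t/ and /m/: before a nasal consonant) → [ã].
/m/ stays [m].
/m/ (between /m/ and /e/): no rule targets it → [m].
/e/ — between /m/ and /v/; rule 2 does not apply here → [e].
/v/ (between /e/ and /a/): no rule targets it → [v].
/a/ (between /v/ and /v/) is in the target of rule 2 but the environment (before a nasal consonant) is not met → [a].
/v/ — not in any rule's target class → [v].
/i/ — between /v/ and /n/, before a nasal consonant — surfaces as [ĩ] (rule 2).
/n/ — not in any rule's target class → [n].
/o/ — word-final; rule 2 does not apply here → [o].

[tãmmevavĩno]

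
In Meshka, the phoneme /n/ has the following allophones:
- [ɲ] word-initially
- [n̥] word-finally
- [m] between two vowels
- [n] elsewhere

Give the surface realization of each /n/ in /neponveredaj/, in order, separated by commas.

[ɲ], [n]

Occurrence 1 (position 1): word-initially → [ɲ].
Occurrence 2 (position 5): no conditioning environment matches → elsewhere allophone [n].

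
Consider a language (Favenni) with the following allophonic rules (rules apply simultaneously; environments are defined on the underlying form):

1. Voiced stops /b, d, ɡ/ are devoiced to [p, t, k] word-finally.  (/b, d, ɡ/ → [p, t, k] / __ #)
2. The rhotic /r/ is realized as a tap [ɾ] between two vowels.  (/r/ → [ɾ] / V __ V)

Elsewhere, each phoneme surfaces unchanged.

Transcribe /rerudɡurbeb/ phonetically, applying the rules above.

/r/ (word-initial) fails the environment for rule 2, so it stays [r].
/e/ stays [e].
/r/ meets the environment for rule 2 (between two vowels) → [ɾ].
/u/ (between /r/ and /d/) is unaffected → [u].
/d/ (between /u/ and /ɡ/) fails the environment for rule 1, so it stays [d].
/ɡ/ — between /d/ and /u/; rule 1 does not apply here → [ɡ].
/u/ (between /ɡ/ and /r/): no rule targets it → [u].
/r/ (between /u/ and /b/): rule 2 targets it, but not between two vowels → unchanged [r].
/b/ (between /r/ and /e/) is in the target of rule 1 but the environment (word-finally) is not met → [b].
/e/ stays [e].
/b/ (word-final) occurs word-finally → [p] by rule 1.

[reɾudɡurbep]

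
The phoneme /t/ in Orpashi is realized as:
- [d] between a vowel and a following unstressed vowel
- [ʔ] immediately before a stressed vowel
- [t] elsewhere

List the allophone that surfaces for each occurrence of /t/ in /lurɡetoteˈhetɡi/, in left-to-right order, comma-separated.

[d], [d], [t]

Occurrence 1 (position 6): between a vowel and a following unstressed vowel → [d].
Occurrence 2 (position 8): between a vowel and a following unstressed vowel → [d].
Occurrence 3 (position 12): no conditioning environment matches → elsewhere allophone [t].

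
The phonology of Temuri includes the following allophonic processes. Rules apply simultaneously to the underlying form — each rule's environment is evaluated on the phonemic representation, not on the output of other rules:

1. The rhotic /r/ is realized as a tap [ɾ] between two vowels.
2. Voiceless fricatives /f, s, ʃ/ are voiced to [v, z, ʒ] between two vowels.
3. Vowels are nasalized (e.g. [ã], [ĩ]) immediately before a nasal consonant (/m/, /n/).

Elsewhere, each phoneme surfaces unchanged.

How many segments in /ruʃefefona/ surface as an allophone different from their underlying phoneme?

4

Segments that undergo a rule: /ʃ/ → [ʒ] (rule 2); /f/ → [v] (rule 2); /f/ → [v] (rule 2); /o/ → [õ] (rule 3).
All other segments surface unchanged.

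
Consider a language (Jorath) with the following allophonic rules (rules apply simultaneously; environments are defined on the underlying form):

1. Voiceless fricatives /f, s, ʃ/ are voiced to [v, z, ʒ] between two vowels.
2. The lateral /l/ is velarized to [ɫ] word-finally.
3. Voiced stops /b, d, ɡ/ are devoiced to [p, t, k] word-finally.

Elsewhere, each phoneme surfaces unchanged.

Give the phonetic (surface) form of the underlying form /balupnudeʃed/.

/b/ (word-initial) is in the target of rule 3 but the environment (word-finally) is not met → [b].
/a/ stays [a].
/l/ (between /a/ and /u/): rule 2 targets it, but not word-finally → unchanged [l].
/u/ stays [u].
/p/ stays [p].
/n/ (between /p/ and /u/) is unaffected → [n].
/u/ stays [u].
/d/ — between /u/ and /e/; rule 3 does not apply here → [d].
/e/ (between /d/ and /ʃ/) is unaffected → [e].
Rule 1 applies to /ʃ/ (between /e/ and /e/: between two vowels) → [ʒ].
/e/ stays [e].
/d/ meets the environment for rule 3 (word-finally) → [t].

[balupnudeʒet]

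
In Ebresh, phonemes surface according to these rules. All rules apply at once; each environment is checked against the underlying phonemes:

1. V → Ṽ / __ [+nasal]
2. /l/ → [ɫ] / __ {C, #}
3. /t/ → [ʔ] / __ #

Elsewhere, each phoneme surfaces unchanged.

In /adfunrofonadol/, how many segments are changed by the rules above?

Segments that undergo a rule: /u/ → [ũ] (rule 1); /o/ → [õ] (rule 1); /l/ → [ɫ] (rule 2).
All other segments surface unchanged.

3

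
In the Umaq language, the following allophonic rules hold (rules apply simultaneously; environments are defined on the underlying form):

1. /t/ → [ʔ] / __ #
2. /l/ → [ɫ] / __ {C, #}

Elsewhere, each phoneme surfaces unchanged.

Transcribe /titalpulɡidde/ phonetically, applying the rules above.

[titaɫpuɫɡidde]

/t/ (word-initial): rule 1 targets it, but not word-finally → unchanged [t].
/i/ stays [i].
/t/ (between /i/ and /a/): rule 1 targets it, but not word-finally → unchanged [t].
/a/ (between /t/ and /l/): no rule targets it → [a].
/l/ (between /a/ and /p/) occurs word-finally or immediately before a consonant → [ɫ] by rule 2.
/p/ — not in any rule's target class → [p].
/u/ (between /p/ and /l/) is unaffected → [u].
Rule 2 applies to /l/ (between /u/ and /ɡ/: word-finally or immediately before a consonant) → [ɫ].
/ɡ/ (between /l/ and /i/) is unaffected → [ɡ].
/i/ — not in any rule's target class → [i].
/d/ (between /i/ and /d/) is unaffected → [d].
/d/ stays [d].
/e/ stays [e].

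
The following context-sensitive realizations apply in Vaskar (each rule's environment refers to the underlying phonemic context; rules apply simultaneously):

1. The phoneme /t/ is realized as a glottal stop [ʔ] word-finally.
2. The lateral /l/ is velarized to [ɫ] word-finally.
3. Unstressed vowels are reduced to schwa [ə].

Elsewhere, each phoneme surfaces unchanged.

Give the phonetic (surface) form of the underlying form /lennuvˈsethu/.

[lənnəvˈsethə]

/l/ (word-initial) is in the target of rule 2 but the environment (word-finally) is not met → [l].
/e/ (between /l/ and /n/): in an unstressed syllable, so rule 3 applies → [ə].
/n/ stays [n].
/n/ (between /n/ and /u/) is unaffected → [n].
/u/ (between /n/ and /v/): in an unstressed syllable, so rule 3 applies → [ə].
/v/ stays [v].
/s/ (between /v/ and /e/) is unaffected → [s].
/e/ (between /s/ and /t/) is in the target of rule 3 but the environment (in an unstressed syllable) is not met → [e].
/t/ — between /e/ and /h/; rule 1 does not apply here → [t].
/h/ (between /t/ and /u/) is unaffected → [h].
/u/ meets the environment for rule 3 (in an unstressed syllable) → [ə].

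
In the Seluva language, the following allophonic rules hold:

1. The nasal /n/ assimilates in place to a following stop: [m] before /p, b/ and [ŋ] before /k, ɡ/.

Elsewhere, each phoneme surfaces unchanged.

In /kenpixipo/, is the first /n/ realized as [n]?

No

Rule 1 applies to /n/ (between /e/ and /p/: before a labial or velar stop) → [m].
The actual realization is [m], not [n].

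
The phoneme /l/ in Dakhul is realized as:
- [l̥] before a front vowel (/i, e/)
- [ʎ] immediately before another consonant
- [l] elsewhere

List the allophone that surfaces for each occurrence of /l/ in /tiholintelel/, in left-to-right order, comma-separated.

Occurrence 1 (position 5): before a front vowel (/i, e/) → [l̥].
Occurrence 2 (position 10): before a front vowel (/i, e/) → [l̥].
Occurrence 3 (position 12): no conditioning environment matches → elsewhere allophone [l].

[l̥], [l̥], [l]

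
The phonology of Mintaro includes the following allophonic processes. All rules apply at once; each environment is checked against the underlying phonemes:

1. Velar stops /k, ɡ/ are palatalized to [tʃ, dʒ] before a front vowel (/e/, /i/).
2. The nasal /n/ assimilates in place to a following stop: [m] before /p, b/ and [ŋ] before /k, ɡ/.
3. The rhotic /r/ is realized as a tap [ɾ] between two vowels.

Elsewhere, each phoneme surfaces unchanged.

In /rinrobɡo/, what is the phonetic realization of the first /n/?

[n]

/n/ — between /i/ and /r/; rule 2 does not apply here → [n].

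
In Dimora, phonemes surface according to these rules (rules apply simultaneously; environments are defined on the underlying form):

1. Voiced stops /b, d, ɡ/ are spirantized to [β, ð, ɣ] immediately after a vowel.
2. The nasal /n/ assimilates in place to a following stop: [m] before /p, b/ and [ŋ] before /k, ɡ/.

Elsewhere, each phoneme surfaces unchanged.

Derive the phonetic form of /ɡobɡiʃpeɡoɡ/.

[ɡoβɡiʃpeɣoɣ]

/ɡ/ (word-initial): rule 1 targets it, but not immediately after a vowel → unchanged [ɡ].
/o/ — not in any rule's target class → [o].
/b/ (between /o/ and /ɡ/): immediately after a vowel, so rule 1 applies → [β].
/ɡ/ (between /b/ and /i/): rule 1 targets it, but not immediately after a vowel → unchanged [ɡ].
/i/ (between /ɡ/ and /ʃ/) is unaffected → [i].
/ʃ/ stays [ʃ].
/p/ — not in any rule's target class → [p].
/e/ stays [e].
/ɡ/ (between /e/ and /o/) occurs immediately after a vowel → [ɣ] by rule 1.
/o/ — not in any rule's target class → [o].
/ɡ/ meets the environment for rule 1 (immediately after a vowel) → [ɣ].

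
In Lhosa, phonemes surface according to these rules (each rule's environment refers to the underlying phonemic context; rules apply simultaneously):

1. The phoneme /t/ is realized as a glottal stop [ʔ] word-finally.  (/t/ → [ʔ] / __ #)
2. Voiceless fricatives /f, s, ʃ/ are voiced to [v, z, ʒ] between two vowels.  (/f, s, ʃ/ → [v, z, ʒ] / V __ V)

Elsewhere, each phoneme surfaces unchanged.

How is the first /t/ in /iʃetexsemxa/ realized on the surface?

[t]

/t/ (between /e/ and /e/): rule 1 targets it, but not word-finally → unchanged [t].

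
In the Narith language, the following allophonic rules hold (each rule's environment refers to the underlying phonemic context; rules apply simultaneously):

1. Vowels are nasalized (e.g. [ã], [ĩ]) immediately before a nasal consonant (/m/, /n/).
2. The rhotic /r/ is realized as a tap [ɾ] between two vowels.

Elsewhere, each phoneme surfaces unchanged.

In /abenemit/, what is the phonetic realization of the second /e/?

/e/ (between /n/ and /m/): before a nasal consonant, so rule 1 applies → [ẽ].

[ẽ]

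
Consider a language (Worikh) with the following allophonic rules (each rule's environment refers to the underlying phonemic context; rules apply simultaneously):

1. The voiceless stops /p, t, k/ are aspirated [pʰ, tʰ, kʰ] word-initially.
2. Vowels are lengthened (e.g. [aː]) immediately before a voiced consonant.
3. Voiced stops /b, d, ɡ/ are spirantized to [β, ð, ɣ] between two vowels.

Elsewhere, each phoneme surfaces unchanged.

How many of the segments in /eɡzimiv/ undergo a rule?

3

Segments that undergo a rule: /e/ → [eː] (rule 2); /i/ → [iː] (rule 2); /i/ → [iː] (rule 2).
All other segments surface unchanged.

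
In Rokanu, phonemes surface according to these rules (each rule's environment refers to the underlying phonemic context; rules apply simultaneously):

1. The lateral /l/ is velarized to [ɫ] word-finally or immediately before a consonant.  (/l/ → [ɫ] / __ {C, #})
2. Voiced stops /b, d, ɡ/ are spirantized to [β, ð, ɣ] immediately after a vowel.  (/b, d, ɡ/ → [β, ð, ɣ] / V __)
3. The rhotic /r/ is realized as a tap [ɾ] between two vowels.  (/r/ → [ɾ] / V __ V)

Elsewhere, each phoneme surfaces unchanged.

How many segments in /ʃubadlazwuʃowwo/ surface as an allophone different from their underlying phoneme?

Segments that undergo a rule: /b/ → [β] (rule 2); /d/ → [ð] (rule 2).
All other segments surface unchanged.

2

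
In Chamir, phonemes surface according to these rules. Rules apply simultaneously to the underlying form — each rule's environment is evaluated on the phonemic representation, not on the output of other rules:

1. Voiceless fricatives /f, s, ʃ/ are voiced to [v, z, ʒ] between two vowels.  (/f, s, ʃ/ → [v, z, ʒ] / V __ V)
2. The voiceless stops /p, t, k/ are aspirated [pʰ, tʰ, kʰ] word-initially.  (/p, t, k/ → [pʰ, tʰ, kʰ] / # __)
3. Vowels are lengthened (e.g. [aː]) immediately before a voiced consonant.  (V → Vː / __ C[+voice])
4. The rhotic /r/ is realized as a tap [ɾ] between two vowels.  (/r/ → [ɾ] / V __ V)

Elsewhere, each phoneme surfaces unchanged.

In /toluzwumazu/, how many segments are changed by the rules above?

Segments that undergo a rule: /t/ → [tʰ] (rule 2); /o/ → [oː] (rule 3); /u/ → [uː] (rule 3); /u/ → [uː] (rule 3); /a/ → [aː] (rule 3).
All other segments surface unchanged.

5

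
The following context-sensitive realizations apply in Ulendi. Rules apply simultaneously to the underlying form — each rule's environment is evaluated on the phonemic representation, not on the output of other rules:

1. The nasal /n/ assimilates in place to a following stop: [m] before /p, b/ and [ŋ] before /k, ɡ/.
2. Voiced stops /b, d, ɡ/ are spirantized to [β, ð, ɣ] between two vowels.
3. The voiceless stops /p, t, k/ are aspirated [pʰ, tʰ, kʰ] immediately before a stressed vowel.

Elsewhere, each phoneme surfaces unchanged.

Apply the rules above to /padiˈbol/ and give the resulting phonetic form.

/p/ (word-initial): rule 3 targets it, but not immediately before a stressed vowel → unchanged [p].
/a/ (between /p/ and /d/) is unaffected → [a].
/d/ (between /a/ and /i/): between two vowels, so rule 2 applies → [ð].
/i/ stays [i].
/b/ meets the environment for rule 2 (between two vowels) → [β].
/o/ (between /b/ and /l/): no rule targets it → [o].
/l/ (word-final): no rule targets it → [l].

[paðiˈβol]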